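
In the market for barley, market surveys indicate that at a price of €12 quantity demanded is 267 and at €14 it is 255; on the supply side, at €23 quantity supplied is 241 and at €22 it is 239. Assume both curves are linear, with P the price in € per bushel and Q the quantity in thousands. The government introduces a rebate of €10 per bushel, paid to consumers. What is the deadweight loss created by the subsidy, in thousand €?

Deadweight loss = €75 thousand.

Demand slope: (255 − 267)/(14 − 12) = -6, so Qd = 339 − 6P.
Supply slope: (239 − 241)/(22 − 23) = 2, so Qs = 2P + 195.
Without the subsidy, 339 − 6P = 2P + 195 gives 8P = 144, so P* = €18 and Q* = 231.
With a per-unit subsidy paid to consumers, each effectively pays P − 10, so demand becomes Qd = 339 − 6(P − 10).
New equilibrium: consumers pay €15.5, sellers receive €25.5, Q = 246. (Wedge: Pb − Ps = −10.)
Quantity rises by |ΔQ| = |231 − 246| = 15.
DWL = ½ · t · |ΔQ| = ½ · 10 · 15 = €75.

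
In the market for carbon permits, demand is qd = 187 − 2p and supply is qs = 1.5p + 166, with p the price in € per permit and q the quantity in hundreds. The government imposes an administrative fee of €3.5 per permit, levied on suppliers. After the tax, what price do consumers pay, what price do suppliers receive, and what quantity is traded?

Without the tax, 187 − 2p = 1.5p + 166 gives 3.5p = 21, so p* = €6 and q* = 175.
With the tax collected from suppliers, supply shifts: qs = 1.5(p − 3.5) + 166.
New equilibrium: consumers pay €7.5, suppliers receive €4, q = 172. (Wedge: pb − ps = 3.5.)

Consumers pay €7.5; suppliers receive €4; quantity = 172.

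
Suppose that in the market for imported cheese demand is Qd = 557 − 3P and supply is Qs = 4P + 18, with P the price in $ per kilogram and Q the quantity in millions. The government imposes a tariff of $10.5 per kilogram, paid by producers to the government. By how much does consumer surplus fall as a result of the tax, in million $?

Before the tax: set 557 − 3P = 4P + 18 → P* = $77, Q* = 326.
With the tax collected from producers, supply shifts: Qs = 4(P − 10.5) + 18.
New equilibrium: buyers pay $83, producers receive $72.5, Q = 308. (Wedge: Pb − Ps = 10.5.)
ΔCS is the trapezoid between Q = 308 and Q = 326 of height $6: ½ · (326 + 308) · 6 = $1902.

Consumer surplus falls by $1902 million.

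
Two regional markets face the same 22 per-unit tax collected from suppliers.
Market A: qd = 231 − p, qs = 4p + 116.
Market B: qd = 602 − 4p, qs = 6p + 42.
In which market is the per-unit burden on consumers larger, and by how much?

Market A: pre-tax p* = 23, q* = 208; post-tax q = 190.4; per-unit burden on consumers = 17.6.
Market B: pre-tax p* = 56, q* = 378; post-tax q = 325.2; per-unit burden on consumers = 13.2.
Difference: 17.6 vs 13.2 → market A is larger by 4.4.

Market A, by 4.4.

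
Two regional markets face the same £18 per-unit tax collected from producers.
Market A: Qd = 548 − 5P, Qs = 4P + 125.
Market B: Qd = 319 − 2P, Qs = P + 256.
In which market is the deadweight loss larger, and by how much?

Market A, by £252.

Market A: pre-tax P* = £47, Q* = 313; post-tax Q = 273; deadweight loss = £360.
Market B: pre-tax P* = £21, Q* = 277; post-tax Q = 265; deadweight loss = £108.
Difference: £360 vs £108 → market A is larger by £252.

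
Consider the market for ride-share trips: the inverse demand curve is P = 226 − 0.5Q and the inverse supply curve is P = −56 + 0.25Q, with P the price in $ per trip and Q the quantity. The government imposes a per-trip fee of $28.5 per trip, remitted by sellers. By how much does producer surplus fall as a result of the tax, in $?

Producer surplus falls by $3391.5.

Rewrite in direct form: Qd = 452 − 2P and Qs = 4P + 224.
Before the tax: set 452 − 2P = 4P + 224 → P* = $38, Q* = 376.
With the tax collected from sellers, supply shifts: Qs = 4(P − 28.5) + 224.
Solving gives Q = 338 with buyers paying $57 and sellers receiving $28.5 (the $28.5 wedge).
ΔPS is the trapezoid between Q = 338 and Q = 376 of height $9.5: ½ · (376 + 338) · 9.5 = $3391.5.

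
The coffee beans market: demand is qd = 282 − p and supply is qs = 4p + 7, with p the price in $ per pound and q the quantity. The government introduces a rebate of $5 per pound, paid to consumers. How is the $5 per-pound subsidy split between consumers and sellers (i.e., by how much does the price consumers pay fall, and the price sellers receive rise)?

Before the subsidy: set 282 − p = 4p + 7 → p* = $55, q* = 227.
With a per-unit subsidy paid to consumers, each effectively pays p − 5, so demand becomes qd = 282 − (p − 5).
Solving gives q = 231 with consumers paying $51 and sellers receiving $56 (the $5 wedge).
Gain to consumers: $4; to sellers: $1. (They sum to $5.)

Consumers gain $4 per pound; sellers gain $1 per pound.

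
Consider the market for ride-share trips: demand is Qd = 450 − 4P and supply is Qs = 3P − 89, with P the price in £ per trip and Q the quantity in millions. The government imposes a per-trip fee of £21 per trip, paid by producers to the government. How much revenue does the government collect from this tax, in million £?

Without the tax, 450 − 4P = 3P − 89 gives 7P = 539, so P* = £77 and Q* = 142.
With the tax collected from producers, supply shifts: Qs = 3(P − 21) − 89.
Solving gives Q = 106 with consumers paying £86 and producers receiving £65 (the £21 wedge).
Revenue = t · Q = 21 · 106 = £2226.

Tax revenue = £2226 million.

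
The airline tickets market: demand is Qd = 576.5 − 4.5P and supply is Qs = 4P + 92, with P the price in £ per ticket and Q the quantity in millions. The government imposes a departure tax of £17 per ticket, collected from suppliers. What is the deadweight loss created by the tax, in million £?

Deadweight loss = £306 million.

Before the tax: set 576.5 − 4.5P = 4P + 92 → P* = £57, Q* = 320.
With the tax collected from suppliers, supply shifts: Qs = 4(P − 17) + 92.
New equilibrium: buyers pay £65, suppliers receive £48, Q = 284. (Wedge: Pb − Ps = 17.)
Quantity falls by |ΔQ| = |320 − 284| = 36.
DWL = ½ · t · |ΔQ| = ½ · 17 · 36 = £306.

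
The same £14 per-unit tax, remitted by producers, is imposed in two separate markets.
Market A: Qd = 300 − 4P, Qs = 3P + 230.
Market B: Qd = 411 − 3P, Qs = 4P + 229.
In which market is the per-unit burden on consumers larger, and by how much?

Market B, by £2.

Market A: pre-tax P* = £10, Q* = 260; post-tax Q = 236; per-unit burden on consumers = £6.
Market B: pre-tax P* = £26, Q* = 333; post-tax Q = 309; per-unit burden on consumers = £8.
Difference: £6 vs £8 → market B is larger by £2.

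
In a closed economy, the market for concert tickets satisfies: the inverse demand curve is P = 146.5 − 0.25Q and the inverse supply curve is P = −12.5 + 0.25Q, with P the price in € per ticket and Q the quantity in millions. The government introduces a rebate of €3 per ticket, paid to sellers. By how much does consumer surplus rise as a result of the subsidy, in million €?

Consumer surplus rises by €481.5 million.

Rewrite in direct form: Qd = 586 − 4P and Qs = 4P + 50.
Without the subsidy, 586 − 4P = 4P + 50 gives 8P = 536, so P* = €67 and Q* = 318.
With a per-unit subsidy paid to sellers, each receives P + 3 per unit sold, so supply becomes Qs = 4(P + 3) + 50.
New equilibrium: consumers pay €65.5, sellers receive €68.5, Q = 324. (Wedge: Pb − Ps = −3.)
ΔCS is the trapezoid between Q = 324 and Q = 318 of height €1.5: ½ · (318 + 324) · 1.5 = €481.5.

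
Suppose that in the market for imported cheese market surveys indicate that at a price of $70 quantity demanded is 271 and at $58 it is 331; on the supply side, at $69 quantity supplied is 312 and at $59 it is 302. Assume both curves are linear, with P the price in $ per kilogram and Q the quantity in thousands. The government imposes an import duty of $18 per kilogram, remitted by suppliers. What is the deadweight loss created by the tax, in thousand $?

Deadweight loss = $135 thousand.

Demand slope: (331 − 271)/(58 − 70) = -5, so Qd = 621 − 5P.
Supply slope: (302 − 312)/(59 − 69) = 1, so Qs = P + 243.
Without the tax, 621 − 5P = P + 243 gives 6P = 378, so P* = $63 and Q* = 306.
With the tax collected from suppliers, supply shifts: Qs = (P − 18) + 243.
New equilibrium: consumers pay $66, suppliers receive $48, Q = 291. (Wedge: Pb − Ps = 18.)
Quantity falls by |ΔQ| = |306 − 291| = 15.
DWL = ½ · t · |ΔQ| = ½ · 18 · 15 = $135.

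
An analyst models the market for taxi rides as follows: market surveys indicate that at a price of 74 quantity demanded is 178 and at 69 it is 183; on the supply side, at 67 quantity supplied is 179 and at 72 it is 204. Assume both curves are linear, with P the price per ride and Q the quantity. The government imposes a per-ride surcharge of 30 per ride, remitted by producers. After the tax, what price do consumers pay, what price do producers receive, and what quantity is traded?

Consumers pay 93; producers receive 63; quantity = 159.

Demand slope: (183 − 178)/(69 − 74) = -1, so Qd = 252 − P.
Supply slope: (204 − 179)/(72 − 67) = 5, so Qs = 5P − 156.
Without the tax, 252 − P = 5P − 156 gives 6P = 408, so P* = 68 and Q* = 184.
With the tax collected from producers, supply shifts: Qs = 5(P − 30) − 156.
New equilibrium: consumers pay 93, producers receive 63, Q = 159. (Wedge: Pb − Ps = 30.)
The less price-elastic side of the market bears the larger share of a per-unit tax.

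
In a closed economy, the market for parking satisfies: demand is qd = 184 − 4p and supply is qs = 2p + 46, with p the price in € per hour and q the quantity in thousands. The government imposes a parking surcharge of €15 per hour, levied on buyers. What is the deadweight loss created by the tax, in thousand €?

Deadweight loss = €150 thousand.

Before the tax: set 184 − 4p = 2p + 46 → p* = €23, q* = 92.
With the tax collected from buyers, demand (in seller-price terms) shifts: qd = 184 − 4(p + 15).
New equilibrium: buyers pay €28, sellers receive €13, q = 72. (Wedge: pb − ps = 15.)
Quantity falls by |ΔQ| = |92 − 72| = 20.
DWL = ½ · t · |ΔQ| = ½ · 15 · 20 = €150.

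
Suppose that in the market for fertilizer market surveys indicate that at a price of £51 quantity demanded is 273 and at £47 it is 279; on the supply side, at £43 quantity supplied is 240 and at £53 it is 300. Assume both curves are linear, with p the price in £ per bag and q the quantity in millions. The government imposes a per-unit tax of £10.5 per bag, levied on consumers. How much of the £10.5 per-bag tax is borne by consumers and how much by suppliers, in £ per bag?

Consumers bear £8.4 per bag; suppliers bear £2.1 per bag.

Demand slope: (279 − 273)/(47 − 51) = -1.5, so qd = 349.5 − 1.5p.
Supply slope: (300 − 240)/(53 − 43) = 6, so qs = 6p − 18.
Without the tax, 349.5 − 1.5p = 6p − 18 gives 7.5p = 367.5, so p* = £49 and q* = 276.
With the tax collected from consumers, demand (in seller-price terms) shifts: qd = 349.5 − 1.5(p + 10.5).
New equilibrium: consumers pay £57.4, suppliers receive £46.9, q = 263.4. (Wedge: pb − ps = 10.5.)
Burden on consumers: £8.4; on suppliers: £2.1. (They sum to £10.5.)
The less price-elastic side of the market bears the larger share of a per-unit tax.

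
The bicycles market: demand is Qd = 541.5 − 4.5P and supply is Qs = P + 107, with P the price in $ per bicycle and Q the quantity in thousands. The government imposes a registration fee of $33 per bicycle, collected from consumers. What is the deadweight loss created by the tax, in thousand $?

Without the tax, 541.5 − 4.5P = P + 107 gives 5.5P = 434.5, so P* = $79 and Q* = 186.
With the tax collected from consumers, demand (in seller-price terms) shifts: Qd = 541.5 − 4.5(P + 33).
Solving gives Q = 159 with consumers paying $85 and sellers receiving $52 (the $33 wedge).
Quantity falls by |ΔQ| = |186 − 159| = 27.
DWL = ½ · t · |ΔQ| = ½ · 33 · 27 = $445.5.

Deadweight loss = $445.5 thousand.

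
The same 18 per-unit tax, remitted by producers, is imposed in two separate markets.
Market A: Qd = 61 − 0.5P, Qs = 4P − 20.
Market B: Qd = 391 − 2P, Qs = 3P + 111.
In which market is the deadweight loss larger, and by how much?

Market B, by 122.4.

Market A: pre-tax P* = 18, Q* = 52; post-tax Q = 44; deadweight loss = 72.
Market B: pre-tax P* = 56, Q* = 279; post-tax Q = 257.4; deadweight loss = 194.4.
Difference: 72 vs 194.4 → market B is larger by 122.4.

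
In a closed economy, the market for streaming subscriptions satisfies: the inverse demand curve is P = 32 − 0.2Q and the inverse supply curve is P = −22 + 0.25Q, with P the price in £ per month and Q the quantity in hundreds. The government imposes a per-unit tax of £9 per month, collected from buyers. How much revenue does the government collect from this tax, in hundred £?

Inverting to Q(P) form: Qd = 160 − 5P; Qs = 4P + 88.
Before the tax: set 160 − 5P = 4P + 88 → P* = £8, Q* = 120.
With the tax collected from buyers, demand (in seller-price terms) shifts: Qd = 160 − 5(P + 9).
Solving gives Q = 100 with buyers paying £12 and sellers receiving £3 (the £9 wedge).
Revenue = t · Q = 9 · 100 = £900.

Tax revenue = £900 hundred.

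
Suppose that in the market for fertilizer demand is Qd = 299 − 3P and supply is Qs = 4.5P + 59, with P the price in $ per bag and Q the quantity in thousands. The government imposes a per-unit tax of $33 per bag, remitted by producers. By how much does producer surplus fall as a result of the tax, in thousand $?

Without the tax, 299 − 3P = 4.5P + 59 gives 7.5P = 240, so P* = $32 and Q* = 203.
With the tax collected from producers, supply shifts: Qs = 4.5(P − 33) + 59.
Solving gives Q = 143.6 with consumers paying $51.8 and producers receiving $18.8 (the $33 wedge).
ΔPS is the trapezoid between Q = 143.6 and Q = 203 of height $13.2: ½ · (203 + 143.6) · 13.2 = $2287.56.

Producer surplus falls by $2287.56 thousand.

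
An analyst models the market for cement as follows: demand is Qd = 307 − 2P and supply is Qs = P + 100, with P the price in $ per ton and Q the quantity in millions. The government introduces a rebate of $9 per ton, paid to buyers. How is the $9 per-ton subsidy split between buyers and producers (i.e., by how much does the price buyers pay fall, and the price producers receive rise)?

Before the subsidy: set 307 − 2P = P + 100 → P* = $69, Q* = 169.
With a per-unit subsidy paid to buyers, each effectively pays P − 9, so demand becomes Qd = 307 − 2(P − 9).
New equilibrium: buyers pay $66, producers receive $75, Q = 175. (Wedge: Pb − Ps = −9.)
Gain to buyers: $3; to producers: $6. (They sum to $9.)

Buyers gain $3 per ton; producers gain $6 per ton.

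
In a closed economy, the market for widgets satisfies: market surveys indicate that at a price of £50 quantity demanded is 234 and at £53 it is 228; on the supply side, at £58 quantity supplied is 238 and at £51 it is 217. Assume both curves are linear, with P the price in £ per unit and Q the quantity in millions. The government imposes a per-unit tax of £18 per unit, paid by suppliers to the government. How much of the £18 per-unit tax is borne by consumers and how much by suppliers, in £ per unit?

Consumers bear £10.8 per unit; suppliers bear £7.2 per unit.

Demand slope: (228 − 234)/(53 − 50) = -2, so Qd = 334 − 2P.
Supply slope: (217 − 238)/(51 − 58) = 3, so Qs = 3P + 64.
Before the tax: set 334 − 2P = 3P + 64 → P* = £54, Q* = 226.
With the tax collected from suppliers, supply shifts: Qs = 3(P − 18) + 64.
New equilibrium: consumers pay £64.8, suppliers receive £46.8, Q = 204.4. (Wedge: Pb − Ps = 18.)
Burden on consumers: £10.8; on suppliers: £7.2. (They sum to £18.)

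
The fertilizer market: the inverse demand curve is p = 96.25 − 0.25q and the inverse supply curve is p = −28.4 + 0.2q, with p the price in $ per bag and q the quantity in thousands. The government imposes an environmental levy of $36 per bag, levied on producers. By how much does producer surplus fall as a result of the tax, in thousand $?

Inverting to q(p) form: qd = 385 − 4p; qs = 5p + 142.
Before the tax: set 385 − 4p = 5p + 142 → p* = $27, q* = 277.
With the tax collected from producers, supply shifts: qs = 5(p − 36) + 142.
Solving gives q = 197 with consumers paying $47 and producers receiving $11 (the $36 wedge).
ΔPS is the trapezoid between Q = 197 and Q = 277 of height $16: ½ · (277 + 197) · 16 = $3792.

Producer surplus falls by $3792 thousand.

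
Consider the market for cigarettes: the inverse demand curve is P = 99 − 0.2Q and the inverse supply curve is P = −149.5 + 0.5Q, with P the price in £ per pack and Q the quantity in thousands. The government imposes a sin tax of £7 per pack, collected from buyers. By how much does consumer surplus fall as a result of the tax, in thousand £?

Inverting to Q(P) form: Qd = 495 − 5P; Qs = 2P + 299.
Before the tax: set 495 − 5P = 2P + 299 → P* = £28, Q* = 355.
With the tax collected from buyers, demand (in seller-price terms) shifts: Qd = 495 − 5(P + 7).
Solving gives Q = 345 with buyers paying £30 and producers receiving £23 (the £7 wedge).
ΔCS is the trapezoid between Q = 345 and Q = 355 of height £2: ½ · (355 + 345) · 2 = £700.

Consumer surplus falls by £700 thousand.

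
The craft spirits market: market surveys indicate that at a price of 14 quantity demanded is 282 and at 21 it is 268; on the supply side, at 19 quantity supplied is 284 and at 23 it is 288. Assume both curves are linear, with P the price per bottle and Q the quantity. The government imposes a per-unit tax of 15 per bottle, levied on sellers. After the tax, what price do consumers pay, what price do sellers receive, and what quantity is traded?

Demand slope: (268 − 282)/(21 − 14) = -2, so Qd = 310 − 2P.
Supply slope: (288 − 284)/(23 − 19) = 1, so Qs = P + 265.
Without the tax, 310 − 2P = P + 265 gives 3P = 45, so P* = 15 and Q* = 280.
With the tax collected from sellers, supply shifts: Qs = (P − 15) + 265.
New equilibrium: consumers pay 20, sellers receive 5, Q = 270. (Wedge: Pb − Ps = 15.)

Consumers pay 20; sellers receive 5; quantity = 270.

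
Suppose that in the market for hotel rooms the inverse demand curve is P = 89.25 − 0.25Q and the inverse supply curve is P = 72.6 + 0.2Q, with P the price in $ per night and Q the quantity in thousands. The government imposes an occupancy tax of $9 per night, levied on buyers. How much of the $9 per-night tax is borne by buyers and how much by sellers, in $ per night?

Buyers bear $5 per night; sellers bear $4 per night.

Rewrite in direct form: Qd = 357 − 4P and Qs = 5P − 363.
Without the tax, 357 − 4P = 5P − 363 gives 9P = 720, so P* = $80 and Q* = 37.
With the tax collected from buyers, demand (in seller-price terms) shifts: Qd = 357 − 4(P + 9).
New equilibrium: buyers pay $85, sellers receive $76, Q = 17. (Wedge: Pb − Ps = 9.)
Burden on buyers: $5; on sellers: $4. (They sum to $9.)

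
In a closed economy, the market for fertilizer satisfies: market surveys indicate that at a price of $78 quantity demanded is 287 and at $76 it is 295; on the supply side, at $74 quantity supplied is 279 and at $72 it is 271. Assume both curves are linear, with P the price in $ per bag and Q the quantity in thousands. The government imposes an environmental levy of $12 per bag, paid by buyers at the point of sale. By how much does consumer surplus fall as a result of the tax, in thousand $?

Consumer surplus falls by $1674 thousand.

Demand slope: (295 − 287)/(76 − 78) = -4, so Qd = 599 − 4P.
Supply slope: (271 − 279)/(72 − 74) = 4, so Qs = 4P − 17.
Before the tax: set 599 − 4P = 4P − 17 → P* = $77, Q* = 291.
With the tax collected from buyers, demand (in seller-price terms) shifts: Qd = 599 − 4(P + 12).
Solving gives Q = 267 with buyers paying $83 and producers receiving $71 (the $12 wedge).
ΔCS is the trapezoid between Q = 267 and Q = 291 of height $6: ½ · (291 + 267) · 6 = $1674.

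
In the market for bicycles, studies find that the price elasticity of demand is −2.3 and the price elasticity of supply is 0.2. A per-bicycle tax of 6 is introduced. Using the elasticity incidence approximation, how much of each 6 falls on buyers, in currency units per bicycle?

Buyers bear ≈ 0.48 per bicycle.

Incidence ratio: buyers' share ≈ εs / (εs + |εd|) = 0.2 / (0.2 + 2.3) = 0.08.
So buyers bear ≈ 0.08 × 6 = 0.48; suppliers bear 5.52.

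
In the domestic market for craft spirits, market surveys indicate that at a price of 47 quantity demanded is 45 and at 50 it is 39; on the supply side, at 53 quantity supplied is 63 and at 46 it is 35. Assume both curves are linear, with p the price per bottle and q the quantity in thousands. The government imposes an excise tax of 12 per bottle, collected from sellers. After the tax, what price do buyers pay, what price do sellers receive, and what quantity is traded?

Demand slope: (39 − 45)/(50 − 47) = -2, so qd = 139 − 2p.
Supply slope: (35 − 63)/(46 − 53) = 4, so qs = 4p − 149.
Before the tax: set 139 − 2p = 4p − 149 → p* = 48, q* = 43.
With the tax collected from sellers, supply shifts: qs = 4(p − 12) − 149.
New equilibrium: buyers pay 56, sellers receive 44, q = 27. (Wedge: pb − ps = 12.)

Buyers pay 56; sellers receive 44; quantity = 27.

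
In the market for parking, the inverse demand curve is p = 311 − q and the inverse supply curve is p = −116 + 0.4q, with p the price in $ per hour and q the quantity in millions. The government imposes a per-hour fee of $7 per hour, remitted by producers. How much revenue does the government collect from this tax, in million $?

Tax revenue = $2100 million.

Inverting to q(p) form: qd = 311 − p; qs = 2.5p + 290.
Before the tax: set 311 − p = 2.5p + 290 → p* = $6, q* = 305.
With the tax collected from producers, supply shifts: qs = 2.5(p − 7) + 290.
Solving gives q = 300 with consumers paying $11 and producers receiving $4 (the $7 wedge).
Revenue = t · Q = 7 · 300 = $2100.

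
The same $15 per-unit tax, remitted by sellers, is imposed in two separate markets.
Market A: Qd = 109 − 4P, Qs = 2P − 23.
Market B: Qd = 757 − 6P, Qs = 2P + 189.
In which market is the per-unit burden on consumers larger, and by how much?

Market A: pre-tax P* = $22, Q* = 21; post-tax Q = 1; per-unit burden on consumers = $5.
Market B: pre-tax P* = $71, Q* = 331; post-tax Q = 308.5; per-unit burden on consumers = $3.75.
Difference: $5 vs $3.75 → market A is larger by $1.25.

Market A, by $1.25.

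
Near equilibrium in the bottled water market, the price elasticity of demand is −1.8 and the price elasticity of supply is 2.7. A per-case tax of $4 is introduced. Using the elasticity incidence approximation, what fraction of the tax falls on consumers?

Consumers' share ≈ 0.6.

Incidence ratio: consumers' share ≈ εs / (εs + |εd|) = 2.7 / (2.7 + 1.8) = 0.6.
Supply is the more elastic side, so consumers bear the larger share.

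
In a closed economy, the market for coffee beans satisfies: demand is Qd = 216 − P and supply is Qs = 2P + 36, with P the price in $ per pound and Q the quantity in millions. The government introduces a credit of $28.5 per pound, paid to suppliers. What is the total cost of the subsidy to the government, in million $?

Without the subsidy, 216 − P = 2P + 36 gives 3P = 180, so P* = $60 and Q* = 156.
With a per-unit subsidy paid to suppliers, each receives P + 28.5 per unit sold, so supply becomes Qs = 2(P + 28.5) + 36.
New equilibrium: consumers pay $41, suppliers receive $69.5, Q = 175. (Wedge: Pb − Ps = −28.5.)
Outlay = t · Q = 28.5 · 175 = $4987.5.

Government outlay = $4987.5 million.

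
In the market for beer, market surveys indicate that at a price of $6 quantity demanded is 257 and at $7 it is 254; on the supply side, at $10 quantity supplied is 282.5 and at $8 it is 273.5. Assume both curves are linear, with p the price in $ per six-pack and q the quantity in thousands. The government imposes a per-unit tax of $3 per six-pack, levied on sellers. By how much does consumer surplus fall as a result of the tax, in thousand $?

Demand slope: (254 − 257)/(7 − 6) = -3, so qd = 275 − 3p.
Supply slope: (273.5 − 282.5)/(8 − 10) = 4.5, so qs = 4.5p + 237.5.
Without the tax, 275 − 3p = 4.5p + 237.5 gives 7.5p = 37.5, so p* = $5 and q* = 260.
With the tax collected from sellers, supply shifts: qs = 4.5(p − 3) + 237.5.
Solving gives q = 254.6 with buyers paying $6.8 and sellers receiving $3.8 (the $3 wedge).
ΔCS is the trapezoid between Q = 254.6 and Q = 260 of height $1.8: ½ · (260 + 254.6) · 1.8 = $463.14.

Consumer surplus falls by $463.14 thousand.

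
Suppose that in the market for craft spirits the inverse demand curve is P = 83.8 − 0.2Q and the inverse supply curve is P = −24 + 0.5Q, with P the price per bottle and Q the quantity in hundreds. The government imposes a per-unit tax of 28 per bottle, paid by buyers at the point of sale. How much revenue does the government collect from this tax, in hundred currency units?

Rewrite in direct form: Qd = 419 − 5P and Qs = 2P + 48.
Without the tax, 419 − 5P = 2P + 48 gives 7P = 371, so P* = 53 and Q* = 154.
With the tax collected from buyers, demand (in seller-price terms) shifts: Qd = 419 − 5(P + 28).
Solving gives Q = 114 with buyers paying 61 and suppliers receiving 33 (the 28 wedge).
Revenue = t · Q = 28 · 114 = 3192.

Tax revenue = 3192 hundred.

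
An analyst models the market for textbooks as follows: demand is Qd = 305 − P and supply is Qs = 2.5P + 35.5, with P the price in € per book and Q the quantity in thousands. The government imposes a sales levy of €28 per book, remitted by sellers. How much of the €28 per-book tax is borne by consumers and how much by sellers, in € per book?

Consumers bear €20 per book; sellers bear €8 per book.

Without the tax, 305 − P = 2.5P + 35.5 gives 3.5P = 269.5, so P* = €77 and Q* = 228.
With the tax collected from sellers, supply shifts: Qs = 2.5(P − 28) + 35.5.
Solving gives Q = 208 with consumers paying €97 and sellers receiving €69 (the €28 wedge).
Burden on consumers: €20; on sellers: €8. (They sum to €28.)
The less price-elastic side of the market bears the larger share of a per-unit tax.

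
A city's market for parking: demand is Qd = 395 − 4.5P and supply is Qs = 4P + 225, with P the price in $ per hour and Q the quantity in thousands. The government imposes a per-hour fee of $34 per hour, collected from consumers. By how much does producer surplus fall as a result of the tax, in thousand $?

Producer surplus falls by $4842 thousand.

Before the tax: set 395 − 4.5P = 4P + 225 → P* = $20, Q* = 305.
With the tax collected from consumers, demand (in seller-price terms) shifts: Qd = 395 − 4.5(P + 34).
New equilibrium: consumers pay $36, sellers receive $2, Q = 233. (Wedge: Pb − Ps = 34.)
ΔPS is the trapezoid between Q = 233 and Q = 305 of height $18: ½ · (305 + 233) · 18 = $4842.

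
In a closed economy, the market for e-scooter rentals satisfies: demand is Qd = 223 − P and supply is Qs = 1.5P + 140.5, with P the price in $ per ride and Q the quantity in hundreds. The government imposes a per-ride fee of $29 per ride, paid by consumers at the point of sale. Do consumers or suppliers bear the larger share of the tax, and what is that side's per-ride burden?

Before the tax: set 223 − P = 1.5P + 140.5 → P* = $33, Q* = 190.
With the tax collected from consumers, demand (in seller-price terms) shifts: Qd = 223 − (P + 29).
Solving gives Q = 172.6 with consumers paying $50.4 and suppliers receiving $21.4 (the $29 wedge).
Per-ride burden: consumers $17.4, suppliers $11.6.
Consumers take the larger share because demand is less price-elastic here (demand slope 1 vs supply slope 1.5).

Consumers bear the larger share: $17.4 per ride.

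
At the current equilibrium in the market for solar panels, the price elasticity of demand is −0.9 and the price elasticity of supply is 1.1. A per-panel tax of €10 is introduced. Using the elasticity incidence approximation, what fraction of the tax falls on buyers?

Incidence ratio: buyers' share ≈ εs / (εs + |εd|) = 1.1 / (1.1 + 0.9) = 0.55.
Supply is the more elastic side, so buyers bear the larger share.

Buyers' share ≈ 0.55.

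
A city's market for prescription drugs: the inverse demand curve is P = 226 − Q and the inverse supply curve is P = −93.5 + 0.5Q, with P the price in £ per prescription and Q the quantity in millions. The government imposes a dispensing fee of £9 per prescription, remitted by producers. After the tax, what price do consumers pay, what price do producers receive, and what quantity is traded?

Consumers pay £19; producers receive £10; quantity = 207.

Inverting to Q(P) form: Qd = 226 − P; Qs = 2P + 187.
Without the tax, 226 − P = 2P + 187 gives 3P = 39, so P* = £13 and Q* = 213.
With the tax collected from producers, supply shifts: Qs = 2(P − 9) + 187.
New equilibrium: consumers pay £19, producers receive £10, Q = 207. (Wedge: Pb − Ps = 9.)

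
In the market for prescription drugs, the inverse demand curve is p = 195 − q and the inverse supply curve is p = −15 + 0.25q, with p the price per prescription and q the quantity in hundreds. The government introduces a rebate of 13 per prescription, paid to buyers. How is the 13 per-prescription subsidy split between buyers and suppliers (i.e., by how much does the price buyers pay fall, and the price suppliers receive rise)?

Inverting to q(p) form: qd = 195 − p; qs = 4p + 60.
Without the subsidy, 195 − p = 4p + 60 gives 5p = 135, so p* = 27 and q* = 168.
With a per-unit subsidy paid to buyers, each effectively pays p − 13, so demand becomes qd = 195 − (p − 13).
New equilibrium: buyers pay 16.6, suppliers receive 29.6, q = 178.4. (Wedge: pb − ps = −13.)
Gain to buyers: 10.4; to suppliers: 2.6. (They sum to 13.)

Buyers gain 10.4 per prescription; suppliers gain 2.6 per prescription.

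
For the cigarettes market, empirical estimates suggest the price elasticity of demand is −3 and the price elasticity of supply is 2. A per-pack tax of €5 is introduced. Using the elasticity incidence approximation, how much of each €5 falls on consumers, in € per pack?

Incidence ratio: consumers' share ≈ εs / (εs + |εd|) = 2 / (2 + 3) = 0.4.
So consumers bear ≈ 0.4 × €5 = €2; suppliers bear €3.

Consumers bear ≈ €2 per pack.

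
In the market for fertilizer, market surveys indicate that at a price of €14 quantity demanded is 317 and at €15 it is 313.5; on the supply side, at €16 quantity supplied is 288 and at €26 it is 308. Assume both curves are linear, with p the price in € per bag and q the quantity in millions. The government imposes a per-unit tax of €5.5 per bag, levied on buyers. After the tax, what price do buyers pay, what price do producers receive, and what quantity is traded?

Demand slope: (313.5 − 317)/(15 − 14) = -3.5, so qd = 366 − 3.5p.
Supply slope: (308 − 288)/(26 − 16) = 2, so qs = 2p + 256.
Before the tax: set 366 − 3.5p = 2p + 256 → p* = €20, q* = 296.
With the tax collected from buyers, demand (in seller-price terms) shifts: qd = 366 − 3.5(p + 5.5).
Solving gives q = 289 with buyers paying €22 and producers receiving €16.5 (the €5.5 wedge).
The less price-elastic side of the market bears the larger share of a per-unit tax.

Buyers pay €22; producers receive €16.5; quantity = 289.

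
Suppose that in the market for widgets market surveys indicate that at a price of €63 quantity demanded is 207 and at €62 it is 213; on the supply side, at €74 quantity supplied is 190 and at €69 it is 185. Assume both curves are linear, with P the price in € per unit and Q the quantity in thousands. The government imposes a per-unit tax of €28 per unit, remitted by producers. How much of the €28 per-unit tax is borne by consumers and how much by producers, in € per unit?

Demand slope: (213 − 207)/(62 − 63) = -6, so Qd = 585 − 6P.
Supply slope: (185 − 190)/(69 − 74) = 1, so Qs = P + 116.
Before the tax: set 585 − 6P = P + 116 → P* = €67, Q* = 183.
With the tax collected from producers, supply shifts: Qs = (P − 28) + 116.
Solving gives Q = 159 with consumers paying €71 and producers receiving €43 (the €28 wedge).
Burden on consumers: €4; on producers: €24. (They sum to €28.)
The less price-elastic side of the market bears the larger share of a per-unit tax.

Consumers bear €4 per unit; producers bear €24 per unit.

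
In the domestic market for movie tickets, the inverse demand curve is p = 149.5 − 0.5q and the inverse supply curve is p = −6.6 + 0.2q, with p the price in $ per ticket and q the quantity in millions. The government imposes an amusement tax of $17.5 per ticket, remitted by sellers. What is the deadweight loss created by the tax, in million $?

Rewrite in direct form: qd = 299 − 2p and qs = 5p + 33.
Before the tax: set 299 − 2p = 5p + 33 → p* = $38, q* = 223.
With the tax collected from sellers, supply shifts: qs = 5(p − 17.5) + 33.
Solving gives q = 198 with consumers paying $50.5 and sellers receiving $33 (the $17.5 wedge).
Quantity falls by |ΔQ| = |223 − 198| = 25.
DWL = ½ · t · |ΔQ| = ½ · 17.5 · 25 = $218.75.

Deadweight loss = $218.75 million.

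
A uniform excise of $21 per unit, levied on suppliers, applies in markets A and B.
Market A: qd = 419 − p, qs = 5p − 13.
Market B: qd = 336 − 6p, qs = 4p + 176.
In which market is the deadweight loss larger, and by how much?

Market B, by $345.45.

Market A: pre-tax p* = $72, q* = 347; post-tax q = 329.5; deadweight loss = $183.75.
Market B: pre-tax p* = $16, q* = 240; post-tax q = 189.6; deadweight loss = $529.2.
Difference: $183.75 vs $529.2 → market B is larger by $345.45.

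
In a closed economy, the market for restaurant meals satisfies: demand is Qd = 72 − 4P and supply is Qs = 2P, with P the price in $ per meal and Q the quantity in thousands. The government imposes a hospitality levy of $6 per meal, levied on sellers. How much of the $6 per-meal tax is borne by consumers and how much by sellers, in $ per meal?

Without the tax, 72 − 4P = 2P gives 6P = 72, so P* = $12 and Q* = 24.
With the tax collected from sellers, supply shifts: Qs = 2(P − 6).
New equilibrium: consumers pay $14, sellers receive $8, Q = 16. (Wedge: Pb − Ps = 6.)
Burden on consumers: $2; on sellers: $4. (They sum to $6.)
The less price-elastic side of the market bears the larger share of a per-unit tax.

Consumers bear $2 per meal; sellers bear $4 per meal.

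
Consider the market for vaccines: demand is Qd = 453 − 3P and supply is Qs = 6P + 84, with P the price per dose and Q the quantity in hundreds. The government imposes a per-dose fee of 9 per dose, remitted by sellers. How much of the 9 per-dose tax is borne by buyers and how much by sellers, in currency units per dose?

Before the tax: set 453 − 3P = 6P + 84 → P* = 41, Q* = 330.
With the tax collected from sellers, supply shifts: Qs = 6(P − 9) + 84.
Solving gives Q = 312 with buyers paying 47 and sellers receiving 38 (the 9 wedge).
Burden on buyers: 6; on sellers: 3. (They sum to 9.)
The less price-elastic side of the market bears the larger share of a per-unit tax.

Buyers bear 6 per dose; sellers bear 3 per dose.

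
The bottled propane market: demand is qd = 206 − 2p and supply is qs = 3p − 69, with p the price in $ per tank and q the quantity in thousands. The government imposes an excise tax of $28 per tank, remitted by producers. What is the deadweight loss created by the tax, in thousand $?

Deadweight loss = $470.4 thousand.

Without the tax, 206 − 2p = 3p − 69 gives 5p = 275, so p* = $55 and q* = 96.
With the tax collected from producers, supply shifts: qs = 3(p − 28) − 69.
Solving gives q = 62.4 with consumers paying $71.8 and producers receiving $43.8 (the $28 wedge).
Quantity falls by |ΔQ| = |96 − 62.4| = 33.6.
DWL = ½ · t · |ΔQ| = ½ · 28 · 33.6 = $470.4.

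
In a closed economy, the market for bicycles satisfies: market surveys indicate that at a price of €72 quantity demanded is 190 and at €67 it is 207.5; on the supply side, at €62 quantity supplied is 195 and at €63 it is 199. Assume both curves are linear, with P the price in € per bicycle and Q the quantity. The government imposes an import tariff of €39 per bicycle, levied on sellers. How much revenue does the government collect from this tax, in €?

Demand slope: (207.5 − 190)/(67 − 72) = -3.5, so Qd = 442 − 3.5P.
Supply slope: (199 − 195)/(63 − 62) = 4, so Qs = 4P − 53.
Before the tax: set 442 − 3.5P = 4P − 53 → P* = €66, Q* = 211.
With the tax collected from sellers, supply shifts: Qs = 4(P − 39) − 53.
Solving gives Q = 138.2 with consumers paying €86.8 and sellers receiving €47.8 (the €39 wedge).
Revenue = t · Q = 39 · 138.2 = €5389.8.

Tax revenue = €5389.8.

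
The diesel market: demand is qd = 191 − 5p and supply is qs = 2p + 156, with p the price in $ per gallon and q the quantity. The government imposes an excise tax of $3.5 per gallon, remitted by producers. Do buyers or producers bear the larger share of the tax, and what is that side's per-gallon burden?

Producers bear the larger share: $2.5 per gallon.

Before the tax: set 191 − 5p = 2p + 156 → p* = $5, q* = 166.
With the tax collected from producers, supply shifts: qs = 2(p − 3.5) + 156.
Solving gives q = 161 with buyers paying $6 and producers receiving $2.5 (the $3.5 wedge).
Per-gallon burden: buyers $1, producers $2.5.
Producers take the larger share because supply is less price-elastic here (demand slope 5 vs supply slope 2).
The less price-elastic side of the market bears the larger share of a per-unit tax.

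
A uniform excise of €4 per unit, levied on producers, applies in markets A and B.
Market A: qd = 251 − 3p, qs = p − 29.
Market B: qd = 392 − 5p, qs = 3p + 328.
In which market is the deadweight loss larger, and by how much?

Market B, by €9.

Market A: pre-tax p* = €70, q* = 41; post-tax q = 38; deadweight loss = €6.
Market B: pre-tax p* = €8, q* = 352; post-tax q = 344.5; deadweight loss = €15.
Difference: €6 vs €15 → market B is larger by €9.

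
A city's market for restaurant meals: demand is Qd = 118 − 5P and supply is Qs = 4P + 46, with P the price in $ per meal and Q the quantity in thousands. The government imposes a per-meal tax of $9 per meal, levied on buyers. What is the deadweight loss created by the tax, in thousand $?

Deadweight loss = $90 thousand.

Before the tax: set 118 − 5P = 4P + 46 → P* = $8, Q* = 78.
With the tax collected from buyers, demand (in seller-price terms) shifts: Qd = 118 − 5(P + 9).
New equilibrium: buyers pay $12, producers receive $3, Q = 58. (Wedge: Pb − Ps = 9.)
Quantity falls by |ΔQ| = |78 − 58| = 20.
DWL = ½ · t · |ΔQ| = ½ · 9 · 20 = $90.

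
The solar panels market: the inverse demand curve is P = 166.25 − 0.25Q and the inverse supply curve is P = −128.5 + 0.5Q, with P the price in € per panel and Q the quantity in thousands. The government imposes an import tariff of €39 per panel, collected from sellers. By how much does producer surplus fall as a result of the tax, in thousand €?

Rewrite in direct form: Qd = 665 − 4P and Qs = 2P + 257.
Without the tax, 665 − 4P = 2P + 257 gives 6P = 408, so P* = €68 and Q* = 393.
With the tax collected from sellers, supply shifts: Qs = 2(P − 39) + 257.
Solving gives Q = 341 with buyers paying €81 and sellers receiving €42 (the €39 wedge).
ΔPS is the trapezoid between Q = 341 and Q = 393 of height €26: ½ · (393 + 341) · 26 = €9542.

Producer surplus falls by €9542 thousand.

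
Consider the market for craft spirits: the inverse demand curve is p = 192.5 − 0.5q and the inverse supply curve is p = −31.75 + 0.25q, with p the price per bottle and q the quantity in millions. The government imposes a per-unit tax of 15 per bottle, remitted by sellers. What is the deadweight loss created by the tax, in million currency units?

Deadweight loss = 150 million.

Rewrite in direct form: qd = 385 − 2p and qs = 4p + 127.
Without the tax, 385 − 2p = 4p + 127 gives 6p = 258, so p* = 43 and q* = 299.
With the tax collected from sellers, supply shifts: qs = 4(p − 15) + 127.
Solving gives q = 279 with buyers paying 53 and sellers receiving 38 (the 15 wedge).
Quantity falls by |ΔQ| = |299 − 279| = 20.
DWL = ½ · t · |ΔQ| = ½ · 15 · 20 = 150.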